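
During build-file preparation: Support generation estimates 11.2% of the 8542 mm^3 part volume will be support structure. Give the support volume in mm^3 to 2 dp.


V_support = 8542 * 0.112 = 956.7 mm^3


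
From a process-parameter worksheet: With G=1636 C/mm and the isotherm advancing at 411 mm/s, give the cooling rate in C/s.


CR = 1636 * 411 = 672396 C/s


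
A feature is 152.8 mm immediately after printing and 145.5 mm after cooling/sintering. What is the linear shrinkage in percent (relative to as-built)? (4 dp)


Shrinkage = ((152.8-145.5)/152.8)*100 = 4.7775 %


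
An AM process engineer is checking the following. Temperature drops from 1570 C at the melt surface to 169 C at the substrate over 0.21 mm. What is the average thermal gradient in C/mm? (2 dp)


G = (1570-169)/0.21 = 6671.43 C/mm


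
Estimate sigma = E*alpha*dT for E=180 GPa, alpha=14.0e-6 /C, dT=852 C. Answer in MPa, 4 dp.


sigma = 180*1000 * 14.0e-6 * 852 = 2147.04 MPa


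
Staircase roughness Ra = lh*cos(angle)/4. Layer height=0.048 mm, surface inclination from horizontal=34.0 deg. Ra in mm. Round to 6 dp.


Ra = 0.048 * cos(34.0) / 4 = 0.009948 mm


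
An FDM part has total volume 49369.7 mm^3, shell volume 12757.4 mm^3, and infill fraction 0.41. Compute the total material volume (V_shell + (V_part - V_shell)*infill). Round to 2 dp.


V_infill = (49369.7 - 12757.4) * 0.41 = 15011.04
V_total = 12757.4 + 15011.04 = 27768.44 mm^3


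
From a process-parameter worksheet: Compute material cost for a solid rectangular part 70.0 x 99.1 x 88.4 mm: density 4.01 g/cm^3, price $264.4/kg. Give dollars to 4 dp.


V = 70.0 * 99.1 * 88.4 = 613230.8 mm^3 = 613.2308 cm^3
Mass = 613.2308 * 4.01 / 1000 = 2.45905551 kg
Cost = 2.45905551 * 264.4 = 650.1743 $


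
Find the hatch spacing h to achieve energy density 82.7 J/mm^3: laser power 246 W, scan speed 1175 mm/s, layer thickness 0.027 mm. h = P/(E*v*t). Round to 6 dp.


h = 246 / (82.7*1175*0.027) = 0.093762 mm


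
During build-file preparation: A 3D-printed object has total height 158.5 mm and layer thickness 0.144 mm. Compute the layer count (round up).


Layers = ceil(158.5/0.144) = 1101


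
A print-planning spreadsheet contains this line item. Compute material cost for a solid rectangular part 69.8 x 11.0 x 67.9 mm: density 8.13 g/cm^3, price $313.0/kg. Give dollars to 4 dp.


V = 69.8 * 11.0 * 67.9 = 52133.62 mm^3 = 52.13362 cm^3
Mass = 52.13362 * 8.13 / 1000 = 0.42384633 kg
Cost = 0.42384633 * 313.0 = 132.6639 $


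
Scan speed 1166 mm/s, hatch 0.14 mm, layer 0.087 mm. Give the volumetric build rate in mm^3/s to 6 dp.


Rate = 1166 * 0.14 * 0.087 = 14.20188 mm^3/s


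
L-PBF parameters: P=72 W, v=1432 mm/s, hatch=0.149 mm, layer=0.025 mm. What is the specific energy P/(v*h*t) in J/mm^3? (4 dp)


Build rate = 1432 * 0.149 * 0.025 = 5.3342 mm^3/s
SE = 72 / 5.3342 = 13.4978 J/mm^3


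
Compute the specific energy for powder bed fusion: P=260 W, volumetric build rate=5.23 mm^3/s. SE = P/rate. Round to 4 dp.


SE = 260 / 5.23 = 49.7132 J/mm^3


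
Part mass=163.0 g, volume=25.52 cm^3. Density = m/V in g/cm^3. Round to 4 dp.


rho = 163.0 / 25.52 = 6.3871 g/cm^3


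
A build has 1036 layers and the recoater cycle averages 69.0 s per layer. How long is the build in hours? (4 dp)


t = 1036 * 69.0 / 3600 = 19.8567 hrs


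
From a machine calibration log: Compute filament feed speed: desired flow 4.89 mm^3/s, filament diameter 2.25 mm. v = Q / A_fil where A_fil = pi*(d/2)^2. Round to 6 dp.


A = pi*(2.25/2)^2 = 3.976078
v = 4.89 / 3.976078 = 1.229855 mm/s


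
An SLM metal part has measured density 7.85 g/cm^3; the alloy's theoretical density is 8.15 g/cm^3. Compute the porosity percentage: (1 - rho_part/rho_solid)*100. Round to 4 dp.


Porosity = (1-7.85/8.15)*100 = 3.681 %


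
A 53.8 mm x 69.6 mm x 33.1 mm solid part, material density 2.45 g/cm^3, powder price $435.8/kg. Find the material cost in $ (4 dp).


V = 53.8 * 69.6 * 33.1 = 123942.288 mm^3 = 123.942288 cm^3
Mass = 123.942288 * 2.45 / 1000 = 0.30365861 kg
Cost = 0.30365861 * 435.8 = 132.3344 $


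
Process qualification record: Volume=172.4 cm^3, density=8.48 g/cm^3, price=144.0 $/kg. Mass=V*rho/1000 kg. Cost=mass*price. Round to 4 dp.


Mass = 172.4*8.48/1000 = 1.461952 kg
Cost = 1.461952 * 144.0 = 210.5211 $


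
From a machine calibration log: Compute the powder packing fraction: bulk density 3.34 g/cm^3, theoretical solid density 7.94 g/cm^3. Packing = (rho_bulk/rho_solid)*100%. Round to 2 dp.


Packing = (3.34/7.94)*100 = 42.07 %


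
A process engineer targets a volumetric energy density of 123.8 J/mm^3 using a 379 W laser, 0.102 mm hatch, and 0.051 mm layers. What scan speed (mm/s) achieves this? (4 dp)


v = 379 / (123.8*0.102*0.051) = 588.5024 mm/s


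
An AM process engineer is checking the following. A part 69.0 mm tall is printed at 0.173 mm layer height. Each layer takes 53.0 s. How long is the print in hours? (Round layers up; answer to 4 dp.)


Layers = ceil(69.0/0.173) = 399
t = 399 * 53.0 / 3600 = 5.8742 hrs


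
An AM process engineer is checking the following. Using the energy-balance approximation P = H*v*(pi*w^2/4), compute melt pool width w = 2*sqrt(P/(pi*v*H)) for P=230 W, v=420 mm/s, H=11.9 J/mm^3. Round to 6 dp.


w = 2*sqrt(230/(pi*420*11.9)) = 0.242059 mm


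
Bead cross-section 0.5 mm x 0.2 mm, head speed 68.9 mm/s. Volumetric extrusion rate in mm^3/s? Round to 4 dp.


Rate = 0.5 * 0.2 * 68.9 = 6.89 mm^3/s


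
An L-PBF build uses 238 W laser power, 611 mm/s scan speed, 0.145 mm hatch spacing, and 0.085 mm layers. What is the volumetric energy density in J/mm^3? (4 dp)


E = 238 / (611*0.145*0.085) = 31.6045 J/mm^3


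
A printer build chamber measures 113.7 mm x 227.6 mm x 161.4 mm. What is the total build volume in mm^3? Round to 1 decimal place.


V = 113.7 * 227.6 * 161.4 = 4176728.6 mm^3


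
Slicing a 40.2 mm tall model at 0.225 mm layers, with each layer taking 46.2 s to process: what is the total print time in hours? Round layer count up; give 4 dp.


Layers = ceil(40.2/0.225) = 179
t = 179 * 46.2 / 3600 = 2.2972 hrs


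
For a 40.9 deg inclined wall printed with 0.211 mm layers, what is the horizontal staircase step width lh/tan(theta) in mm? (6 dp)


step = 0.211 / tan(40.9) = 0.243585 mm


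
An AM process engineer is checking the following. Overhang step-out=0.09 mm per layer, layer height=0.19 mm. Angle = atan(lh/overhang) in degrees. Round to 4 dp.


angle = atan(0.19/0.09) = 64.6538 degrees


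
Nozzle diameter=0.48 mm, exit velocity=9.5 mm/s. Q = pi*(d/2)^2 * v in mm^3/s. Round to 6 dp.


A = pi*(0.48/2)^2 = 0.18095574 mm^2
Q = 0.18095574 * 9.5 = 1.71908 mm^3/s


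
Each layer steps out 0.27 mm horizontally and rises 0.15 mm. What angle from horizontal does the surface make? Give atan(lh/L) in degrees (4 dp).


angle = atan(0.15/0.27) = 29.0546 degrees


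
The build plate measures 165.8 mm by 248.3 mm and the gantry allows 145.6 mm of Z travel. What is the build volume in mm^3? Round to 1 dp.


V = 165.8 * 248.3 * 145.6 = 5994081.2 mm^3


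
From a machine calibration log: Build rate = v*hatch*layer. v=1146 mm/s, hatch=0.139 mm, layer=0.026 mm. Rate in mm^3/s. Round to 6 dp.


Rate = 1146 * 0.139 * 0.026 = 4.141644 mm^3/s


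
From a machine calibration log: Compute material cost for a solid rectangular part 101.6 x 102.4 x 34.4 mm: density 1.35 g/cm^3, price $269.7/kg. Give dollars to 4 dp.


V = 101.6 * 102.4 * 34.4 = 357892.096 mm^3 = 357.892096 cm^3
Mass = 357.892096 * 1.35 / 1000 = 0.48315433 kg
Cost = 0.48315433 * 269.7 = 130.3067 $


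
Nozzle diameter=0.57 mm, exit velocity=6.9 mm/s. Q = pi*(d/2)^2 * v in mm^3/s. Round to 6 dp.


A = pi*(0.57/2)^2 = 0.25517586 mm^2
Q = 0.25517586 * 6.9 = 1.760713 mm^3/s


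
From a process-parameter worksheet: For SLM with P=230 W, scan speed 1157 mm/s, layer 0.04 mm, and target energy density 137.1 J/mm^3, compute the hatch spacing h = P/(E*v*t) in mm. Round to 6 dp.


h = 230 / (137.1*1157*0.04) = 0.036249 mm


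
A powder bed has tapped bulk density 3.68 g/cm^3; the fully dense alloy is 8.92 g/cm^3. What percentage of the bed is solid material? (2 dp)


Packing = (3.68/8.92)*100 = 41.26 %


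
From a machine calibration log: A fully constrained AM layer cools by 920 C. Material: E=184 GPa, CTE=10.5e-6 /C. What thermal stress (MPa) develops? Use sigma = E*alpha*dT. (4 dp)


sigma = 184*1000 * 10.5e-6 * 920 = 1777.44 MPa


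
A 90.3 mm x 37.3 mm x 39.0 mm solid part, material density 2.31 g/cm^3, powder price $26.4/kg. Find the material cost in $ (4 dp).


V = 90.3 * 37.3 * 39.0 = 131359.41 mm^3 = 131.35941 cm^3
Mass = 131.35941 * 2.31 / 1000 = 0.30344024 kg
Cost = 0.30344024 * 26.4 = 8.0108 $


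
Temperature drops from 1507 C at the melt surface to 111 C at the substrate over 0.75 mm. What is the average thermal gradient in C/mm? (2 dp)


G = (1507-111)/0.75 = 1861.33 C/mm


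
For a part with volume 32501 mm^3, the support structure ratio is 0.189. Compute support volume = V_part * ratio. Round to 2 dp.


V_support = 32501 * 0.189 = 6142.69 mm^3


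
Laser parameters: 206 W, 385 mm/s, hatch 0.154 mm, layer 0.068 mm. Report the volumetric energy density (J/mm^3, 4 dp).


E = 206 / (385*0.154*0.068) = 51.0948 J/mm^3


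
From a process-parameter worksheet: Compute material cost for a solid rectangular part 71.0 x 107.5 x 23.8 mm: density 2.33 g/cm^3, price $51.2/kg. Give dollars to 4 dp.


V = 71.0 * 107.5 * 23.8 = 181653.5 mm^3 = 181.6535 cm^3
Mass = 181.6535 * 2.33 / 1000 = 0.42325266 kg
Cost = 0.42325266 * 51.2 = 21.6705 $


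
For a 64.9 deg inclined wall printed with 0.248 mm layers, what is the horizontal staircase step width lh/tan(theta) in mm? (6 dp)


step = 0.248 / tan(64.9) = 0.116172 mm


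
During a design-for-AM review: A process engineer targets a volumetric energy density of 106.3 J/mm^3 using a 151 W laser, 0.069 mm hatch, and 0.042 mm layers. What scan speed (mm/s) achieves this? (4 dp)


v = 151 / (106.3*0.069*0.042) = 490.1684 mm/s


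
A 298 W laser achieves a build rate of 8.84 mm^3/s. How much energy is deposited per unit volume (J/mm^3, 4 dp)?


SE = 298 / 8.84 = 33.7104 J/mm^3


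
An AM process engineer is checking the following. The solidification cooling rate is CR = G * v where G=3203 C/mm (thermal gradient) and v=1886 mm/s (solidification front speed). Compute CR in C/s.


CR = 3203 * 1886 = 6040858 C/s


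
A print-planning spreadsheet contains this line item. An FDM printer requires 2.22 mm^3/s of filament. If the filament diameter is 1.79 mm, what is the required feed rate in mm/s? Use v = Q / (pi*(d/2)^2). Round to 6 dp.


A = pi*(1.79/2)^2 = 2.516494
v = 2.22 / 2.516494 = 0.88218 mm/s


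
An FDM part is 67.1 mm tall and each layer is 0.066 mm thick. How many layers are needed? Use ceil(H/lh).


Layers = ceil(67.1/0.066) = 1017


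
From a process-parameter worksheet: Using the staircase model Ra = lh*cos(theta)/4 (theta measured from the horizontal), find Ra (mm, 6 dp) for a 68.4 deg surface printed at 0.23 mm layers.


Ra = 0.23 * cos(68.4) / 4 = 0.021167 mm


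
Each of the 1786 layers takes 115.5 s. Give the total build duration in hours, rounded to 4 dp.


t = 1786 * 115.5 / 3600 = 57.3008 hrs


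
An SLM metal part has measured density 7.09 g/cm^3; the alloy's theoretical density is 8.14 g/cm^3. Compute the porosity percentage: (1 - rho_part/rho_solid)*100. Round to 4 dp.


Porosity = (1-7.09/8.14)*100 = 12.8993 %


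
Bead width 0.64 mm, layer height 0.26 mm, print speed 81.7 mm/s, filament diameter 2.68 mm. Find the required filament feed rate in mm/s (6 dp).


Q = 0.64 * 0.26 * 81.7 = 13.59488 mm^3/s
A_fil = pi*(2.68/2)^2 = 5.64104377 mm^2
v_feed = 13.59488 / 5.64104377 = 2.409994 mm/s


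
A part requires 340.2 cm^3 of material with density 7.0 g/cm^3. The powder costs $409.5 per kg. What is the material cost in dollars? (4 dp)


Mass = 340.2*7.0/1000 = 2.3814 kg
Cost = 2.3814 * 409.5 = 975.1833 $


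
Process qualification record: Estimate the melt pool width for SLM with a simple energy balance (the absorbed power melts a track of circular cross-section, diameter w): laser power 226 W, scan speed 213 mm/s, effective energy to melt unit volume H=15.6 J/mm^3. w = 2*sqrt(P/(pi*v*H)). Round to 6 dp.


w = 2*sqrt(226/(pi*213*15.6)) = 0.294278 mm


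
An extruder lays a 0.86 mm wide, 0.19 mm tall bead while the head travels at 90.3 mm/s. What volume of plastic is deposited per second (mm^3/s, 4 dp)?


Rate = 0.86 * 0.19 * 90.3 = 14.755 mm^3/s


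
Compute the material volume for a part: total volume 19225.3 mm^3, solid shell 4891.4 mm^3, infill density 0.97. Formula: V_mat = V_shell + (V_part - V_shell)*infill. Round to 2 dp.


V_infill = (19225.3 - 4891.4) * 0.97 = 13903.88
V_total = 4891.4 + 13903.88 = 18795.28 mm^3


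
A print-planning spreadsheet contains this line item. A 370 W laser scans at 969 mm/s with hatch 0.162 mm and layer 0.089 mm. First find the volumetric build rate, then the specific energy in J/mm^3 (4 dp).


Build rate = 969 * 0.162 * 0.089 = 13.971042 mm^3/s
SE = 370 / 13.971042 = 26.4834 J/mm^3


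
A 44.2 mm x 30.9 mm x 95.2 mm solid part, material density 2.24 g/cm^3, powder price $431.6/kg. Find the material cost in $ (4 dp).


V = 44.2 * 30.9 * 95.2 = 130022.256 mm^3 = 130.022256 cm^3
Mass = 130.022256 * 2.24 / 1000 = 0.29124985 kg
Cost = 0.29124985 * 431.6 = 125.7034 $


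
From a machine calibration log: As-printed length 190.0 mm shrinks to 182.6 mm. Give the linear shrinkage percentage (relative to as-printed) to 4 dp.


Shrinkage = ((190.0-182.6)/190.0)*100 = 3.8947 %


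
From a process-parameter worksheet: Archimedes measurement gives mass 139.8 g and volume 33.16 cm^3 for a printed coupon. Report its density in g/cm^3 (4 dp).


rho = 139.8 / 33.16 = 4.2159 g/cm^3


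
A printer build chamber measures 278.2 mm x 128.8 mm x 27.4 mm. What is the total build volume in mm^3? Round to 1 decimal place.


V = 278.2 * 128.8 * 27.4 = 981801.2 mm^3


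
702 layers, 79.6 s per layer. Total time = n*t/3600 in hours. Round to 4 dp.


t = 702 * 79.6 / 3600 = 15.522 hrs


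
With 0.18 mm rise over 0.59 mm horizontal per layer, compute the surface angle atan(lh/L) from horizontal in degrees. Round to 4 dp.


angle = atan(0.18/0.59) = 16.9661 degrees


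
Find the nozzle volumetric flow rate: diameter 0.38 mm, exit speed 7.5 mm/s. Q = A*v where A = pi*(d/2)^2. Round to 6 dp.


A = pi*(0.38/2)^2 = 0.11341149 mm^2
Q = 0.11341149 * 7.5 = 0.850586 mm^3/s


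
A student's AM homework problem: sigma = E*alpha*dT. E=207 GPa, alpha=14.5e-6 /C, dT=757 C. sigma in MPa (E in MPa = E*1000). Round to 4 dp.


sigma = 207*1000 * 14.5e-6 * 757 = 2272.1355 MPa


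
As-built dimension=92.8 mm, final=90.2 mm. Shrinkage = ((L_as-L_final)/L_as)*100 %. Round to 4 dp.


Shrinkage = ((92.8-90.2)/92.8)*100 = 2.8017 %


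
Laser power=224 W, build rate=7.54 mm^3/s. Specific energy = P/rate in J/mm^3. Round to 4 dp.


SE = 224 / 7.54 = 29.7082 J/mm^3


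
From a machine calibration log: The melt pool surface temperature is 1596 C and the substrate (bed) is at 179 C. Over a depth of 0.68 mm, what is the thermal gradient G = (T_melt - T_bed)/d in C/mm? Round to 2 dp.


G = (1596-179)/0.68 = 2083.82 C/mm


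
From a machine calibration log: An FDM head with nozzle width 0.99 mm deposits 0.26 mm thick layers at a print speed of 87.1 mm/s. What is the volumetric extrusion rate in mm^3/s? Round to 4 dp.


Rate = 0.99 * 0.26 * 87.1 = 22.4195 mm^3/s


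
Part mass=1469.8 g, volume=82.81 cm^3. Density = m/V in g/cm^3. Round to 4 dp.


rho = 1469.8 / 82.81 = 17.7491 g/cm^3


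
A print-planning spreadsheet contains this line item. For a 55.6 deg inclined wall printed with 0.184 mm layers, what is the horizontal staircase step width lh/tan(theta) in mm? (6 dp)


step = 0.184 / tan(55.6) = 0.125987 mm


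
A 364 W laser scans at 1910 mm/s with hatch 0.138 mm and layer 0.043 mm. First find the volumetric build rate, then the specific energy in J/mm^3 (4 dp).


Build rate = 1910 * 0.138 * 0.043 = 11.33394 mm^3/s
SE = 364 / 11.33394 = 32.1159 J/mm^3


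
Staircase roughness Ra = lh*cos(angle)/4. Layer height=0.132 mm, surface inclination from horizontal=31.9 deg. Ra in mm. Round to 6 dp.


Ra = 0.132 * cos(31.9) / 4 = 0.028016 mm


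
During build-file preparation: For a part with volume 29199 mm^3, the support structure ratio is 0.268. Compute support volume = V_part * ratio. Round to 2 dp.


V_support = 29199 * 0.268 = 7825.33 mm^3


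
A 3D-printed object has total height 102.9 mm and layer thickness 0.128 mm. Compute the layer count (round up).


Layers = ceil(102.9/0.128) = 804


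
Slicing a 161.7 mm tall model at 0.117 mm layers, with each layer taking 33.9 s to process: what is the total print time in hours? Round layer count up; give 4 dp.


Layers = ceil(161.7/0.117) = 1383
t = 1383 * 33.9 / 3600 = 13.0233 hrs


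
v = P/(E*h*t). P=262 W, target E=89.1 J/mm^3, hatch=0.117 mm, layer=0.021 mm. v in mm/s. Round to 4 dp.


v = 262 / (89.1*0.117*0.021) = 1196.7913 mm/s


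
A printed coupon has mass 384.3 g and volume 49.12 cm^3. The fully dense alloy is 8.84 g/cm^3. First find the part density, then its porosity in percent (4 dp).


rho_part = 384.3 / 49.12 = 7.82369707 g/cm^3
Porosity = (1 - 7.82369707/8.84)*100 = 11.4966 %


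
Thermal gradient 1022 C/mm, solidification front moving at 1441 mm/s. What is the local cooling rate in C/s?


CR = 1022 * 1441 = 1472702 C/s


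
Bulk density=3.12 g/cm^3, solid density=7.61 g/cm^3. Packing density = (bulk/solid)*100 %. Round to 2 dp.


Packing = (3.12/7.61)*100 = 41.0 %


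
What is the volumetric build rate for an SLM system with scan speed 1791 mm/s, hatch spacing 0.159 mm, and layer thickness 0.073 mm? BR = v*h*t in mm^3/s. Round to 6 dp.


Rate = 1791 * 0.159 * 0.073 = 20.788137 mm^3/s


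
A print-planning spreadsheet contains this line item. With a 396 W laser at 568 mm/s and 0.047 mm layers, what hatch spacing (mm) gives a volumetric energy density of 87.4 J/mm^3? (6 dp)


h = 396 / (87.4*568*0.047) = 0.169722 mm


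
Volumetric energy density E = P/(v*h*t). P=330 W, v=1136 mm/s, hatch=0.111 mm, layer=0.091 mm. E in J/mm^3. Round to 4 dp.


E = 330 / (1136*0.111*0.091) = 28.7588 J/mm^3


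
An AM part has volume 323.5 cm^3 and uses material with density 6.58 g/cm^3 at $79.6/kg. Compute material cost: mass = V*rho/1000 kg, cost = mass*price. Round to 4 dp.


Mass = 323.5*6.58/1000 = 2.12863 kg
Cost = 2.12863 * 79.6 = 169.4389 $


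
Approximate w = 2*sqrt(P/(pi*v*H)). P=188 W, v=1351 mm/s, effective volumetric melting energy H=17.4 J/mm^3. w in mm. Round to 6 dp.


w = 2*sqrt(188/(pi*1351*17.4)) = 0.100909 mm


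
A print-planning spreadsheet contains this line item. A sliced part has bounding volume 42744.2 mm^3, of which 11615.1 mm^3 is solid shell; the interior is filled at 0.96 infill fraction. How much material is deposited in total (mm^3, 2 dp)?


V_infill = (42744.2 - 11615.1) * 0.96 = 29883.94
V_total = 11615.1 + 29883.94 = 41499.04 mm^3


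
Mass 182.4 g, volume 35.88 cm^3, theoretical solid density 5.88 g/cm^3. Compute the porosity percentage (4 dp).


rho_part = 182.4 / 35.88 = 5.08361204 g/cm^3
Porosity = (1 - 5.08361204/5.88)*100 = 13.544 %


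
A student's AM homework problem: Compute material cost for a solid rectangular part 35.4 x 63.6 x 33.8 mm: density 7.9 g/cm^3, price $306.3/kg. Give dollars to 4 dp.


V = 35.4 * 63.6 * 33.8 = 76098.672 mm^3 = 76.098672 cm^3
Mass = 76.098672 * 7.9 / 1000 = 0.60117951 kg
Cost = 0.60117951 * 306.3 = 184.1413 $


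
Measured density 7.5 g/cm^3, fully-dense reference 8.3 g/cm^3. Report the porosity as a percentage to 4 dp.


Porosity = (1-7.5/8.3)*100 = 9.6386 %


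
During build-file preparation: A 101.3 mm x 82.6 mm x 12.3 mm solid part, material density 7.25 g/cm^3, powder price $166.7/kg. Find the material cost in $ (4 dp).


V = 101.3 * 82.6 * 12.3 = 102918.774 mm^3 = 102.918774 cm^3
Mass = 102.918774 * 7.25 / 1000 = 0.74616111 kg
Cost = 0.74616111 * 166.7 = 124.3851 $


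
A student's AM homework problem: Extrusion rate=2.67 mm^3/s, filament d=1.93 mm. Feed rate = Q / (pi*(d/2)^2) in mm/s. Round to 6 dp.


A = pi*(1.93/2)^2 = 2.92553
v = 2.67 / 2.92553 = 0.912655 mm/s


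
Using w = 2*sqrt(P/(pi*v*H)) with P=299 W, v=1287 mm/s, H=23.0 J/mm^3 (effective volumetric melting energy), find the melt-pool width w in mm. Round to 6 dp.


w = 2*sqrt(299/(pi*1287*23.0)) = 0.113406 mm


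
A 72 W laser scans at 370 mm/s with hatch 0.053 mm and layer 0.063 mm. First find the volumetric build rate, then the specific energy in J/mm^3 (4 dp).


Build rate = 370 * 0.053 * 0.063 = 1.23543 mm^3/s
SE = 72 / 1.23543 = 58.2793 J/mm^3


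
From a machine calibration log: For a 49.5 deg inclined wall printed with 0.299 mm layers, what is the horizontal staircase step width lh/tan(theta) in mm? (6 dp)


step = 0.299 / tan(49.5) = 0.25537 mm


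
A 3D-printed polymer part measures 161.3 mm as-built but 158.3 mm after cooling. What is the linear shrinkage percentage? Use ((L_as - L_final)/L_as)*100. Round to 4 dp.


Shrinkage = ((161.3-158.3)/161.3)*100 = 1.8599 %


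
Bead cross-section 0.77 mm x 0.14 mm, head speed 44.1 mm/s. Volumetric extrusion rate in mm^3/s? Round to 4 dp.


Rate = 0.77 * 0.14 * 44.1 = 4.754 mm^3/s


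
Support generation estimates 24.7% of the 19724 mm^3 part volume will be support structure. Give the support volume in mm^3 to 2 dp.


V_support = 19724 * 0.247 = 4871.83 mm^3


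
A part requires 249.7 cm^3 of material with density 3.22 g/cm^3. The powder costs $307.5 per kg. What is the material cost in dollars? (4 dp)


Mass = 249.7*3.22/1000 = 0.804034 kg
Cost = 0.804034 * 307.5 = 247.2405 $


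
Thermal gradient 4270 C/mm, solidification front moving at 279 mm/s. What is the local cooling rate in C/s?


CR = 4270 * 279 = 1191330 C/s


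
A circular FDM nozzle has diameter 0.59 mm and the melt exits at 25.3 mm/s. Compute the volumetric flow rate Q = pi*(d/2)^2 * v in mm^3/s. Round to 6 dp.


A = pi*(0.59/2)^2 = 0.2733971 mm^2
Q = 0.2733971 * 25.3 = 6.916947 mm^3/s


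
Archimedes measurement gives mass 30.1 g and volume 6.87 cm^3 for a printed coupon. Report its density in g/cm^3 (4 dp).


rho = 30.1 / 6.87 = 4.3814 g/cm^3


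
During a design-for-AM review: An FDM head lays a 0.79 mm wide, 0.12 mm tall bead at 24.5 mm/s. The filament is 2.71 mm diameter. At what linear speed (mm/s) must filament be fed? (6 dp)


Q = 0.79 * 0.12 * 24.5 = 2.3226 mm^3/s
A_fil = pi*(2.71/2)^2 = 5.76804265 mm^2
v_feed = 2.3226 / 5.76804265 = 0.402667 mm/s


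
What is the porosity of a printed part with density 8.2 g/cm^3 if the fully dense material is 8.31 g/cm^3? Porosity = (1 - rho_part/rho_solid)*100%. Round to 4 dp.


Porosity = (1-8.2/8.31)*100 = 1.3237 %


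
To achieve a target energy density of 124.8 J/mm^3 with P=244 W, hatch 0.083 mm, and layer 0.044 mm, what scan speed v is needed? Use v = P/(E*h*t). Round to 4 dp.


v = 244 / (124.8*0.083*0.044) = 535.3582 mm/s


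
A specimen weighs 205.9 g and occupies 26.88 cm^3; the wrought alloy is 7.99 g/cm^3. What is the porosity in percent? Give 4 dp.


rho_part = 205.9 / 26.88 = 7.65997024 g/cm^3
Porosity = (1 - 7.65997024/7.99)*100 = 4.1305 %


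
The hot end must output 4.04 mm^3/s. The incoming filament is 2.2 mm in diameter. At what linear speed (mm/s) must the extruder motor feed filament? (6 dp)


A = pi*(2.2/2)^2 = 3.801327
v = 4.04 / 3.801327 = 1.062787 mm/s


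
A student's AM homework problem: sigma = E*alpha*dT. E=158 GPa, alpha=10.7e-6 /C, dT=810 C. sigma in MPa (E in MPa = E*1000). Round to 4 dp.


sigma = 158*1000 * 10.7e-6 * 810 = 1369.386 MPa


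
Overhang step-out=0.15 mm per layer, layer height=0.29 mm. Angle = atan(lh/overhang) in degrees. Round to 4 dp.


angle = atan(0.29/0.15) = 62.6501 degrees


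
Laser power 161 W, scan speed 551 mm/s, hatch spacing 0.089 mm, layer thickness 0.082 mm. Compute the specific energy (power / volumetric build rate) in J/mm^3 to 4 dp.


Build rate = 551 * 0.089 * 0.082 = 4.021198 mm^3/s
SE = 161 / 4.021198 = 40.0378 J/mm^3


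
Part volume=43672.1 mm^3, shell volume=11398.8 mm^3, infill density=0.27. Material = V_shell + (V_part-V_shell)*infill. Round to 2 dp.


V_infill = (43672.1 - 11398.8) * 0.27 = 8713.79
V_total = 11398.8 + 8713.79 = 20112.59 mm^3


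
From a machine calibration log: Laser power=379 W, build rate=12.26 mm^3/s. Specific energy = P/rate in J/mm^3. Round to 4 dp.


SE = 379 / 12.26 = 30.9135 J/mm^3


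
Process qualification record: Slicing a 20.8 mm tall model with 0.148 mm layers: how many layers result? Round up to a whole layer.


Layers = ceil(20.8/0.148) = 141


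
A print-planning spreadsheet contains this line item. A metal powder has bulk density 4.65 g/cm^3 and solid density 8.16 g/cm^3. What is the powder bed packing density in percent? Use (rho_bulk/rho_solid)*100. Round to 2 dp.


Packing = (4.65/8.16)*100 = 56.99 %


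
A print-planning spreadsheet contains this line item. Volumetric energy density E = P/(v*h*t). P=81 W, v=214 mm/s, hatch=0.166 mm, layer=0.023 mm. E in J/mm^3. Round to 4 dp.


E = 81 / (214*0.166*0.023) = 99.1369 J/mm^3


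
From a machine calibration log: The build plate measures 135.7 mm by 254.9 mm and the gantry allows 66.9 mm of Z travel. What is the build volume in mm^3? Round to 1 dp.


V = 135.7 * 254.9 * 66.9 = 2314066.3 mm^3


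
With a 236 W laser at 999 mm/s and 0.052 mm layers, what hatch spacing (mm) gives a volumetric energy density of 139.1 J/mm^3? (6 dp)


h = 236 / (139.1*999*0.052) = 0.03266 mm


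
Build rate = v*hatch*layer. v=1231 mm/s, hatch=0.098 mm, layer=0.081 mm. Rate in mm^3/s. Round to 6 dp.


Rate = 1231 * 0.098 * 0.081 = 9.771678 mm^3/s


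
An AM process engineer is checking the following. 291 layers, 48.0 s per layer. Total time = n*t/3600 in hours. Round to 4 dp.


t = 291 * 48.0 / 3600 = 3.88 hrs


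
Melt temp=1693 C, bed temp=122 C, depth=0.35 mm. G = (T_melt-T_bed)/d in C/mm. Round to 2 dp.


G = (1693-122)/0.35 = 4488.57 C/mm


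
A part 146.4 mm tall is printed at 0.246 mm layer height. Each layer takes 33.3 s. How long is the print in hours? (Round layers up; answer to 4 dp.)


Layers = ceil(146.4/0.246) = 596
t = 596 * 33.3 / 3600 = 5.513 hrs


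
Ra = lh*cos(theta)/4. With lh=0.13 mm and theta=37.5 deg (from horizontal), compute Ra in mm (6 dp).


Ra = 0.13 * cos(37.5) / 4 = 0.025784 mm


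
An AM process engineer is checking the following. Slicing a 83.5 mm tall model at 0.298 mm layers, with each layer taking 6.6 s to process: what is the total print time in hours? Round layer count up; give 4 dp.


Layers = ceil(83.5/0.298) = 281
t = 281 * 6.6 / 3600 = 0.5152 hrs


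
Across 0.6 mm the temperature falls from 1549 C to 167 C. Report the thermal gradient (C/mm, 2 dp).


G = (1549-167)/0.6 = 2303.33 C/mm


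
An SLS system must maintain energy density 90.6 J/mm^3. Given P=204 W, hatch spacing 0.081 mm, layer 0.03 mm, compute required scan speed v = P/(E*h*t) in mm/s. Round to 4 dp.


v = 204 / (90.6*0.081*0.03) = 926.6073 mm/s


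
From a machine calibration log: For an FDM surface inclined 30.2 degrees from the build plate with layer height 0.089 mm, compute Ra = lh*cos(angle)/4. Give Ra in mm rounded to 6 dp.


Ra = 0.089 * cos(30.2) / 4 = 0.01923 mm


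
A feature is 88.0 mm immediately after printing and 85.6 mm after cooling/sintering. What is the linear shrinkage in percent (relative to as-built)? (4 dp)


Shrinkage = ((88.0-85.6)/88.0)*100 = 2.7273 %


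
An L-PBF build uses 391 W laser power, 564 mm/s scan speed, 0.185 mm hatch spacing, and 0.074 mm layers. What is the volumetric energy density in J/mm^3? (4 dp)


E = 391 / (564*0.185*0.074) = 50.6401 J/mm^3


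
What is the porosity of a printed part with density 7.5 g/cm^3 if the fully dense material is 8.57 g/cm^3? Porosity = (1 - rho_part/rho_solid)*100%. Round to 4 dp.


Porosity = (1-7.5/8.57)*100 = 12.4854 %


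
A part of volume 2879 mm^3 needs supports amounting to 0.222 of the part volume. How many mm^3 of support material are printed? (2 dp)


V_support = 2879 * 0.222 = 639.14 mm^3


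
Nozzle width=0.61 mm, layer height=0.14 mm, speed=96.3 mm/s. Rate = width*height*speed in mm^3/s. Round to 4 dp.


Rate = 0.61 * 0.14 * 96.3 = 8.224 mm^3/s


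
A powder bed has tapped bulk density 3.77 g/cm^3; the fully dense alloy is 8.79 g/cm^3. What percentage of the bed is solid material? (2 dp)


Packing = (3.77/8.79)*100 = 42.89 %


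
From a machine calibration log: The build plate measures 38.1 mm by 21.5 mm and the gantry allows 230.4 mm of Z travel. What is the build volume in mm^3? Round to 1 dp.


V = 38.1 * 21.5 * 230.4 = 188732.2 mm^3


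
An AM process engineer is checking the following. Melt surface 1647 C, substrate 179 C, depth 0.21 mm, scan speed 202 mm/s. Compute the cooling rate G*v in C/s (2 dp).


G = (1647-179)/0.21 = 6990.47619048 C/mm
CR = 6990.47619048 * 202 = 1412076.19 C/s


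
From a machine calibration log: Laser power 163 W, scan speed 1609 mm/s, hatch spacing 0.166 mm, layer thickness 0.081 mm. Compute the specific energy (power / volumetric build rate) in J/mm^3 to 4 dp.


Build rate = 1609 * 0.166 * 0.081 = 21.634614 mm^3/s
SE = 163 / 21.634614 = 7.5342 J/mm^3


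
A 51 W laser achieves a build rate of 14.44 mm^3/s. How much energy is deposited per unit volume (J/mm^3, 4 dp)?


SE = 51 / 14.44 = 3.5319 J/mm^3


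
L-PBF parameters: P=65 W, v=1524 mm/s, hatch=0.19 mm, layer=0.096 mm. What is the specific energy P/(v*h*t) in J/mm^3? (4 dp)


Build rate = 1524 * 0.19 * 0.096 = 27.79776 mm^3/s
SE = 65 / 27.79776 = 2.3383 J/mm^3


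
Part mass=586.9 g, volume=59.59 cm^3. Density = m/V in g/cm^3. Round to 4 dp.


rho = 586.9 / 59.59 = 9.849 g/cm^3


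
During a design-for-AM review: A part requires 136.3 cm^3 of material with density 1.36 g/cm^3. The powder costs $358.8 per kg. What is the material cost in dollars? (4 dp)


Mass = 136.3*1.36/1000 = 0.185368 kg
Cost = 0.185368 * 358.8 = 66.51 $


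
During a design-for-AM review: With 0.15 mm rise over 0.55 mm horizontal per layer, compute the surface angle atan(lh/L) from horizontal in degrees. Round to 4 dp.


angle = atan(0.15/0.55) = 15.2551 degrees


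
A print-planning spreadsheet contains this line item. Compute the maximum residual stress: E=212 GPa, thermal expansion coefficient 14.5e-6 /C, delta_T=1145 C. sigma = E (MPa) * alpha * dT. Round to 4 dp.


sigma = 212*1000 * 14.5e-6 * 1145 = 3519.73 MPa


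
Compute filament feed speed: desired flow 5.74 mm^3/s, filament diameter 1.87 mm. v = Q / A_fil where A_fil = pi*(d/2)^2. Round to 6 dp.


A = pi*(1.87/2)^2 = 2.746459
v = 5.74 / 2.746459 = 2.089964 mm/s


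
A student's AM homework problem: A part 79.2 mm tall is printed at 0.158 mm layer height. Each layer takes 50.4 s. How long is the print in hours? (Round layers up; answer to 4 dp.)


Layers = ceil(79.2/0.158) = 502
t = 502 * 50.4 / 3600 = 7.028 hrs


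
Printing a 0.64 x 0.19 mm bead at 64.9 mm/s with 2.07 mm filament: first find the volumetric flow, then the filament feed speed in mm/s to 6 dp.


Q = 0.64 * 0.19 * 64.9 = 7.89184 mm^3/s
A_fil = pi*(2.07/2)^2 = 3.36535259 mm^2
v_feed = 7.89184 / 3.36535259 = 2.345026 mm/s


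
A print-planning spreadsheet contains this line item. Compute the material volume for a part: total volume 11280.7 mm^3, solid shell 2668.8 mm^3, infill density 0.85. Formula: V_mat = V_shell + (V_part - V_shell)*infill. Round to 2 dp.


V_infill = (11280.7 - 2668.8) * 0.85 = 7320.12
V_total = 2668.8 + 7320.12 = 9988.92 mm^3


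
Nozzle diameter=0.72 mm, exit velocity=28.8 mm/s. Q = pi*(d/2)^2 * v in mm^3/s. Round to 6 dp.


A = pi*(0.72/2)^2 = 0.40715041 mm^2
Q = 0.40715041 * 28.8 = 11.725932 mm^3/s


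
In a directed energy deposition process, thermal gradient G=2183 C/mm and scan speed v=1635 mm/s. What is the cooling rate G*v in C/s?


CR = 2183 * 1635 = 3569205 C/s


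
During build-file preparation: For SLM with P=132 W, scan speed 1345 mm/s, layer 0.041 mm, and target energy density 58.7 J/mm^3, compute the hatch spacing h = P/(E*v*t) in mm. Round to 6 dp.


h = 132 / (58.7*1345*0.041) = 0.040778 mm


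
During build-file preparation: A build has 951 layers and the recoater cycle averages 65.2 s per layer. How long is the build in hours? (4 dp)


t = 951 * 65.2 / 3600 = 17.2237 hrs


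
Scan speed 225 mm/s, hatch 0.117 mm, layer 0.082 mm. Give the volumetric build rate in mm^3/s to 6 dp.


Rate = 225 * 0.117 * 0.082 = 2.15865 mm^3/s


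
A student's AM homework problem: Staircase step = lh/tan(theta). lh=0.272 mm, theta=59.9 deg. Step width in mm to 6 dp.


step = 0.272 / tan(59.9) = 0.157673 mm


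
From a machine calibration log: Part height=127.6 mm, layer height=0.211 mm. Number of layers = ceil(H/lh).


Layers = ceil(127.6/0.211) = 605


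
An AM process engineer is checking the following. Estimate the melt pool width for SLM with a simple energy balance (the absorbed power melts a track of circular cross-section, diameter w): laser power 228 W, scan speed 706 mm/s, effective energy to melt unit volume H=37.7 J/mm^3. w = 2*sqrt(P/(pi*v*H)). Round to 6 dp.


w = 2*sqrt(228/(pi*706*37.7)) = 0.104436 mm


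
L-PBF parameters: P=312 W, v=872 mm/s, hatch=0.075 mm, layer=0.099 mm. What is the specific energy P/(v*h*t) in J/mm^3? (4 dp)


Build rate = 872 * 0.075 * 0.099 = 6.4746 mm^3/s
SE = 312 / 6.4746 = 48.1883 J/mm^3


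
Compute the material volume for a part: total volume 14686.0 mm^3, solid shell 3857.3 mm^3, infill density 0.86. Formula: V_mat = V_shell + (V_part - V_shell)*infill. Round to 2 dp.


V_infill = (14686.0 - 3857.3) * 0.86 = 9312.68
V_total = 3857.3 + 9312.68 = 13169.98 mm^3


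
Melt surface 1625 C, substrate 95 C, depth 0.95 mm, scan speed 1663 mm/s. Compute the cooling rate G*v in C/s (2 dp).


G = (1625-95)/0.95 = 1610.52631579 C/mm
CR = 1610.52631579 * 1663 = 2678305.26 C/s


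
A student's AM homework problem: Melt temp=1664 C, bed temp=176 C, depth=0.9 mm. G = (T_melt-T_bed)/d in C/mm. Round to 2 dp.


G = (1664-176)/0.9 = 1653.33 C/mm


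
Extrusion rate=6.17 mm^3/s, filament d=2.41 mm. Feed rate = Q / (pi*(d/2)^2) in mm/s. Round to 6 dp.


A = pi*(2.41/2)^2 = 4.561671
v = 6.17 / 4.561671 = 1.352575 mm/s


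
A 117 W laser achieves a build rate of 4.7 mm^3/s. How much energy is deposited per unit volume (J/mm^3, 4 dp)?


SE = 117 / 4.7 = 24.8936 J/mm^3


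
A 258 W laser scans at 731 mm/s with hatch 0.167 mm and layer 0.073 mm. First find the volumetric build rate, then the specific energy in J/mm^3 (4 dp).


Build rate = 731 * 0.167 * 0.073 = 8.911621 mm^3/s
SE = 258 / 8.911621 = 28.951 J/mm^3


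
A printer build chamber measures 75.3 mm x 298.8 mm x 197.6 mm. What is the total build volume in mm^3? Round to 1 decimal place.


V = 75.3 * 298.8 * 197.6 = 4445928.9 mm^3


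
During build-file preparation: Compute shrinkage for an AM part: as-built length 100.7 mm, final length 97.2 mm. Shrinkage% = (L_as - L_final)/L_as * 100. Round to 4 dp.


Shrinkage = ((100.7-97.2)/100.7)*100 = 3.4757 %


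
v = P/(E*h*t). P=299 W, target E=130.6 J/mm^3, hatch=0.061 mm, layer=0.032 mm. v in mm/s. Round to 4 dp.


v = 299 / (130.6*0.061*0.032) = 1172.8655 mm/s


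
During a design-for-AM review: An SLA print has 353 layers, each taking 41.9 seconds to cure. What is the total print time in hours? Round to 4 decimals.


t = 353 * 41.9 / 3600 = 4.1085 hrs


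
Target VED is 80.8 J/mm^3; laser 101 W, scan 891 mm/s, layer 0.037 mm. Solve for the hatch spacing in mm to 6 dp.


h = 101 / (80.8*891*0.037) = 0.037917 mm


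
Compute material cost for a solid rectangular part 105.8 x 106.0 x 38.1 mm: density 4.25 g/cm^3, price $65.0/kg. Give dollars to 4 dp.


V = 105.8 * 106.0 * 38.1 = 427283.88 mm^3 = 427.28388 cm^3
Mass = 427.28388 * 4.25 / 1000 = 1.81595649 kg
Cost = 1.81595649 * 65.0 = 118.0372 $


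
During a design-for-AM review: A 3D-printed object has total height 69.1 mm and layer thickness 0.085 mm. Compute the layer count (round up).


Layers = ceil(69.1/0.085) = 813


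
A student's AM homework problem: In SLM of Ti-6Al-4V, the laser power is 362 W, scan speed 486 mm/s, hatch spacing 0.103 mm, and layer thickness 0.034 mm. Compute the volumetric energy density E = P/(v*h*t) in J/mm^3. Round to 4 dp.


E = 362 / (486*0.103*0.034) = 212.6945 J/mm^3


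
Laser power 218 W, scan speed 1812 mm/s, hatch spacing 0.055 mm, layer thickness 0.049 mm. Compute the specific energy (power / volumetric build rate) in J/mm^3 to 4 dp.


Build rate = 1812 * 0.055 * 0.049 = 4.88334 mm^3/s
SE = 218 / 4.88334 = 44.6416 J/mm^3


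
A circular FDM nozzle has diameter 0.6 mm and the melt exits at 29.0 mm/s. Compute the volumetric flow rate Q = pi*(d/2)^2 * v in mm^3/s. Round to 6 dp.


A = pi*(0.6/2)^2 = 0.28274334 mm^2
Q = 0.28274334 * 29.0 = 8.199557 mm^3/s


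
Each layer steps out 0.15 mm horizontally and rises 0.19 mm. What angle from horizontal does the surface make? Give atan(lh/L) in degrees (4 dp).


angle = atan(0.19/0.15) = 51.7098 degrees


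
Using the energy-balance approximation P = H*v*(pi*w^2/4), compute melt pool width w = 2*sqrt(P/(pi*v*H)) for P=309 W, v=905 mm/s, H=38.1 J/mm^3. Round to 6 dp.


w = 2*sqrt(309/(pi*905*38.1)) = 0.106819 mm


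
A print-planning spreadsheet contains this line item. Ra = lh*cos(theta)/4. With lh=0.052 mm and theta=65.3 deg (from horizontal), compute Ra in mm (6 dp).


Ra = 0.052 * cos(65.3) / 4 = 0.005432 mm


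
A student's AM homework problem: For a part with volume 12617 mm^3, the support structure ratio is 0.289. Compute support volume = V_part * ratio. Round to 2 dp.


V_support = 12617 * 0.289 = 3646.31 mm^3


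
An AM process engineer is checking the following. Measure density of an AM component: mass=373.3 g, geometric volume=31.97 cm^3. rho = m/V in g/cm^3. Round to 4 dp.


rho = 373.3 / 31.97 = 11.6766 g/cm^3


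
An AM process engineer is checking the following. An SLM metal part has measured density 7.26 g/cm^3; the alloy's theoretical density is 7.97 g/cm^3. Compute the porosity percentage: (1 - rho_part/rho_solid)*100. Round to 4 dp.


Porosity = (1-7.26/7.97)*100 = 8.9084 %


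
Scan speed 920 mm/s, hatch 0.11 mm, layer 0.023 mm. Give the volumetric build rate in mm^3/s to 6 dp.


Rate = 920 * 0.11 * 0.023 = 2.3276 mm^3/s


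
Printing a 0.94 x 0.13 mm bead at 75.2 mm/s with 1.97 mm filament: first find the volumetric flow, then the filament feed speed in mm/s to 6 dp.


Q = 0.94 * 0.13 * 75.2 = 9.18944 mm^3/s
A_fil = pi*(1.97/2)^2 = 3.04805173 mm^2
v_feed = 9.18944 / 3.04805173 = 3.014857 mm/s


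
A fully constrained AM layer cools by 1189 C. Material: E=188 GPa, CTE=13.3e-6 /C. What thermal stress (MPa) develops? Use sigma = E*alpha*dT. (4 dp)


sigma = 188*1000 * 13.3e-6 * 1189 = 2972.9756 MPa


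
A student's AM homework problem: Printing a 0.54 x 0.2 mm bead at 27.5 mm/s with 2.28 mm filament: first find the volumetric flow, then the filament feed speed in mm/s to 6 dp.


Q = 0.54 * 0.2 * 27.5 = 2.97 mm^3/s
A_fil = pi*(2.28/2)^2 = 4.08281381 mm^2
v_feed = 2.97 / 4.08281381 = 0.727439 mm/s
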